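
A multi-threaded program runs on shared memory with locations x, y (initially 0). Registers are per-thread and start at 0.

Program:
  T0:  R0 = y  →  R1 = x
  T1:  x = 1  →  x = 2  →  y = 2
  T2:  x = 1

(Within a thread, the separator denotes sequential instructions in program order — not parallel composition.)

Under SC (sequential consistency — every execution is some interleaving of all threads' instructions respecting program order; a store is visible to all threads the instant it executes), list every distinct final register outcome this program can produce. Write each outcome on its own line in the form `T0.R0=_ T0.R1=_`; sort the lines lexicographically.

T0.R0=0 T0.R1=0
T0.R0=0 T0.R1=1
T0.R0=0 T0.R1=2
T0.R0=2 T0.R1=1
T0.R0=2 T0.R1=2

outcome vector order: (T0.R0,T0.R1)
|SC outcomes| = 5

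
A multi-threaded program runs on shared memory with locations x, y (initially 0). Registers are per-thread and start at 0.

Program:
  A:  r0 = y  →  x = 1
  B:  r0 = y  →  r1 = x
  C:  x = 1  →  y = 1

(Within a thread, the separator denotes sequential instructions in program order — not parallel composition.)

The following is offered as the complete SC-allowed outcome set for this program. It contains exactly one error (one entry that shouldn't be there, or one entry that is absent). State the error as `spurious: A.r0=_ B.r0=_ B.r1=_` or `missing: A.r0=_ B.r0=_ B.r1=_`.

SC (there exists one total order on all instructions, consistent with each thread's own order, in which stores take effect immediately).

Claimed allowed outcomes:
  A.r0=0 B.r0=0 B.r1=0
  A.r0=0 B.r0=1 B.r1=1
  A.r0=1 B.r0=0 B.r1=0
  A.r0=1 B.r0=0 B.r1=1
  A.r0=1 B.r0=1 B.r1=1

missing: A.r0=0 B.r0=0 B.r1=1

outcome vector order: (A.r0,B.r0,B.r1)
[SC] allowed = {<0 0 0> <0 0 1> <0 1 1> <1 0 0> <1 0 1> <1 1 1>}
SC∖claimed = {<0 0 1>}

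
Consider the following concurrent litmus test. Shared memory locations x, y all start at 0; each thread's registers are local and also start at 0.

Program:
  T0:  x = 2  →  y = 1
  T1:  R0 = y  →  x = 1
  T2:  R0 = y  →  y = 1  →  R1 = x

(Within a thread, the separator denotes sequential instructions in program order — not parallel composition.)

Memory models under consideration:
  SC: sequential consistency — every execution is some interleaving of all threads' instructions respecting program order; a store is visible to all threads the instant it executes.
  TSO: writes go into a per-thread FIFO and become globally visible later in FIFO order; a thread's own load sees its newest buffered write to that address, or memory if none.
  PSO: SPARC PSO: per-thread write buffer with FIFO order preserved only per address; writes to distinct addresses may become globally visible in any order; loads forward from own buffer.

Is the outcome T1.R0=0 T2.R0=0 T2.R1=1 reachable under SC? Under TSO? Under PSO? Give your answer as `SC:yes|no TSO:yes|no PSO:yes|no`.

SC:yes TSO:yes PSO:yes

outcome vector order: (T1.R0,T2.R0,T2.R1)
SC (10): <0 0 0>; <0 0 1>; <0 0 2>; <0 1 1>; <0 1 2>; <1 0 0>; <1 0 1>; <1 0 2>; <1 1 1>; <1 1 2>
TSO (10): <0 0 0>; <0 0 1>; <0 0 2>; <0 1 1>; <0 1 2>; <1 0 0>; <1 0 1>; <1 0 2>; <1 1 1>; <1 1 2>
PSO (12): <0 0 0>; <0 0 1>; <0 0 2>; <0 1 0>; <0 1 1>; <0 1 2>; <1 0 0>; <1 0 1>; <1 0 2>; <1 1 0>; <1 1 1>; <1 1 2>
target <0 0 1> ∈ {SC,TSO,PSO}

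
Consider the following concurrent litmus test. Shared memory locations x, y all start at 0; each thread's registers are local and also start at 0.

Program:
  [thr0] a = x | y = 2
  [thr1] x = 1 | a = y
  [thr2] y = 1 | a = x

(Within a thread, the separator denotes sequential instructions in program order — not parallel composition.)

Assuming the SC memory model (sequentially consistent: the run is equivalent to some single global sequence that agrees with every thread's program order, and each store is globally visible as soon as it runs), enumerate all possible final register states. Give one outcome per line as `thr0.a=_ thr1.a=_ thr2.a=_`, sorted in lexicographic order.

thr0.a=0 thr1.a=0 thr2.a=1
thr0.a=0 thr1.a=1 thr2.a=0
thr0.a=0 thr1.a=1 thr2.a=1
thr0.a=0 thr1.a=2 thr2.a=0
thr0.a=0 thr1.a=2 thr2.a=1
thr0.a=1 thr1.a=0 thr2.a=1
thr0.a=1 thr1.a=1 thr2.a=0
thr0.a=1 thr1.a=1 thr2.a=1
thr0.a=1 thr1.a=2 thr2.a=0
thr0.a=1 thr1.a=2 thr2.a=1

outcome vector order: (thr0.a,thr1.a,thr2.a)
|SC outcomes| = 10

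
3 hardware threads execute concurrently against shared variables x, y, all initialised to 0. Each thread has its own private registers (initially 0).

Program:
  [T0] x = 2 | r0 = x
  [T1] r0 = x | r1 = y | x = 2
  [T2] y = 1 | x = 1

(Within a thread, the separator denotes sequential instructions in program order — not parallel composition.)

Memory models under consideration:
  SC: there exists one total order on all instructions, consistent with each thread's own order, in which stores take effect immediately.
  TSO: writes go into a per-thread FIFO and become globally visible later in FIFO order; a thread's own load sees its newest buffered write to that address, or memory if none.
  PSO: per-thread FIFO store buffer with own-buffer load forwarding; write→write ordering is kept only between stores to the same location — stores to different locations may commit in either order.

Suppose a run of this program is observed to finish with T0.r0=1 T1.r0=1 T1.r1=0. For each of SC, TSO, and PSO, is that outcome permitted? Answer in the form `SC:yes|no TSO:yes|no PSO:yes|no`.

SC:no TSO:no PSO:yes

outcome vector order: (T0.r0,T1.r0,T1.r1)
SC (10): <1 0 0>, <1 0 1>, <1 1 1>, <1 2 0>, <1 2 1>, <2 0 0>, <2 0 1>, <2 1 1>, <2 2 0>, <2 2 1>
TSO (10): <1 0 0>, <1 0 1>, <1 1 1>, <1 2 0>, <1 2 1>, <2 0 0>, <2 0 1>, <2 1 1>, <2 2 0>, <2 2 1>
PSO (12): <1 0 0>, <1 0 1>, <1 1 0>, <1 1 1>, <1 2 0>, <1 2 1>, <2 0 0>, <2 0 1>, <2 1 0>, <2 1 1>, <2 2 0>, <2 2 1>
target <1 1 0> ∈ {PSO}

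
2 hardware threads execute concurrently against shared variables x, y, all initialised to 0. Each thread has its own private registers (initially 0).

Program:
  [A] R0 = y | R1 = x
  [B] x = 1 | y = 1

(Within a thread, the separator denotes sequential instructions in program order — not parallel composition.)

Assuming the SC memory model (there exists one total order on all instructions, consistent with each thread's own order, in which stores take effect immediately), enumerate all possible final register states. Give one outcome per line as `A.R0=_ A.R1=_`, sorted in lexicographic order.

A.R0=0 A.R1=0
A.R0=0 A.R1=1
A.R0=1 A.R1=1

outcome vector order: (A.R0,A.R1)
|SC outcomes| = 3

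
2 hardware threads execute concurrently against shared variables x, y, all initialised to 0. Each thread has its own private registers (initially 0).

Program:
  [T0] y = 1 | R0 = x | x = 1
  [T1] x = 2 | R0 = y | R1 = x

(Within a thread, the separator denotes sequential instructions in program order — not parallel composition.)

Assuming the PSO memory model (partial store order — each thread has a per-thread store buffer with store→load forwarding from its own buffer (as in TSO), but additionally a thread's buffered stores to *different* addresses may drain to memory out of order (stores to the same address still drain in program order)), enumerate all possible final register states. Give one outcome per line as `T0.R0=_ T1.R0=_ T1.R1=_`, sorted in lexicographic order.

outcome vector order: (T0.R0,T1.R0,T1.R1)
|PSO outcomes| = 8

T0.R0=0 T1.R0=0 T1.R1=1
T0.R0=0 T1.R0=0 T1.R1=2
T0.R0=0 T1.R0=1 T1.R1=1
T0.R0=0 T1.R0=1 T1.R1=2
T0.R0=2 T1.R0=0 T1.R1=1
T0.R0=2 T1.R0=0 T1.R1=2
T0.R0=2 T1.R0=1 T1.R1=1
T0.R0=2 T1.R0=1 T1.R1=2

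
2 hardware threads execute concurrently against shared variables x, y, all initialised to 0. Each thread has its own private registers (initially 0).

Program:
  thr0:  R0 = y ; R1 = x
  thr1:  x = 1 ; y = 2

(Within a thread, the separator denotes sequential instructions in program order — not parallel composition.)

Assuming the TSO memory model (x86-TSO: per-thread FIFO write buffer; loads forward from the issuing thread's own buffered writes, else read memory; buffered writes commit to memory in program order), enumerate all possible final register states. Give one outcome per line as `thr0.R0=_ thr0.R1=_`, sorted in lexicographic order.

thr0.R0=0 thr0.R1=0
thr0.R0=0 thr0.R1=1
thr0.R0=2 thr0.R1=1

outcome vector order: (thr0.R0,thr0.R1)
|TSO outcomes| = 3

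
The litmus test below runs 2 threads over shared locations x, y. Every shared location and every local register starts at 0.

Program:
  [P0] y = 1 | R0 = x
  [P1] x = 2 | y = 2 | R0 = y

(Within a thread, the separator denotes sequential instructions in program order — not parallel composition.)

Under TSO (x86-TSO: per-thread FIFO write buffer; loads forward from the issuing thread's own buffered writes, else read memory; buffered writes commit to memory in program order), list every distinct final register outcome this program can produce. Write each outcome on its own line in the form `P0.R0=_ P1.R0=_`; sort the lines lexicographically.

P0.R0=0 P1.R0=1
P0.R0=0 P1.R0=2
P0.R0=2 P1.R0=1
P0.R0=2 P1.R0=2

outcome vector order: (P0.R0,P1.R0)
|TSO outcomes| = 4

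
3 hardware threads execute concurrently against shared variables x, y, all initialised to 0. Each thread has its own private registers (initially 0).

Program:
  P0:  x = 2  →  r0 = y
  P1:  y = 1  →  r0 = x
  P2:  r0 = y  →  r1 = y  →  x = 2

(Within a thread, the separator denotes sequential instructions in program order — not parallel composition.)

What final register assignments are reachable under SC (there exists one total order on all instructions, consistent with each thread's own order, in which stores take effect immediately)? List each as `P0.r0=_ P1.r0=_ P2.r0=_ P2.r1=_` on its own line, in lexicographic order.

P0.r0=0 P1.r0=2 P2.r0=0 P2.r1=0
P0.r0=0 P1.r0=2 P2.r0=0 P2.r1=1
P0.r0=0 P1.r0=2 P2.r0=1 P2.r1=1
P0.r0=1 P1.r0=0 P2.r0=0 P2.r1=0
P0.r0=1 P1.r0=0 P2.r0=0 P2.r1=1
P0.r0=1 P1.r0=0 P2.r0=1 P2.r1=1
P0.r0=1 P1.r0=2 P2.r0=0 P2.r1=0
P0.r0=1 P1.r0=2 P2.r0=0 P2.r1=1
P0.r0=1 P1.r0=2 P2.r0=1 P2.r1=1

outcome vector order: (P0.r0,P1.r0,P2.r0,P2.r1)
|SC outcomes| = 9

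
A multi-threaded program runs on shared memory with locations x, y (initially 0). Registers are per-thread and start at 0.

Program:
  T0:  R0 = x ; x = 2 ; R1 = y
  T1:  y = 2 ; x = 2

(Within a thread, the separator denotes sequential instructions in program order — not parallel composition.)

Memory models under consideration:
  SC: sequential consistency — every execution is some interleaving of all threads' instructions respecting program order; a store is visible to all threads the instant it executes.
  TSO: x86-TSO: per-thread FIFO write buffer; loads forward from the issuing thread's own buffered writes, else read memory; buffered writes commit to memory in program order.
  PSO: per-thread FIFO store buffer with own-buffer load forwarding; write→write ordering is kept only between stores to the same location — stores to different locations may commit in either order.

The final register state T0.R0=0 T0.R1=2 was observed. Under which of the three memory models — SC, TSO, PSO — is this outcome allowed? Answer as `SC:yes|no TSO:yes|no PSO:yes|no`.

SC:yes TSO:yes PSO:yes

outcome vector order: (T0.R0,T0.R1)
under SC → 00, 02, 22
under TSO → 00, 02, 22
under PSO → 00, 02, 20, 22
target 02 ∈ {SC,TSO,PSO}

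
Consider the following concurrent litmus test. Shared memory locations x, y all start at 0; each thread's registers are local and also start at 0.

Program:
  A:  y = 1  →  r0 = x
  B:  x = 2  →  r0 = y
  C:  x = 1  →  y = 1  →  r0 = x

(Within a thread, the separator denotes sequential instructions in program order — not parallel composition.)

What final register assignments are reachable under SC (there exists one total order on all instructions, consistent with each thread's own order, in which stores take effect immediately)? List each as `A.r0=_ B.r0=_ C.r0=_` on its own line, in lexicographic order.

A.r0=0 B.r0=1 C.r0=1
A.r0=0 B.r0=1 C.r0=2
A.r0=1 B.r0=0 C.r0=1
A.r0=1 B.r0=1 C.r0=1
A.r0=1 B.r0=1 C.r0=2
A.r0=2 B.r0=0 C.r0=1
A.r0=2 B.r0=0 C.r0=2
A.r0=2 B.r0=1 C.r0=1
A.r0=2 B.r0=1 C.r0=2

outcome vector order: (A.r0,B.r0,C.r0)
|SC outcomes| = 9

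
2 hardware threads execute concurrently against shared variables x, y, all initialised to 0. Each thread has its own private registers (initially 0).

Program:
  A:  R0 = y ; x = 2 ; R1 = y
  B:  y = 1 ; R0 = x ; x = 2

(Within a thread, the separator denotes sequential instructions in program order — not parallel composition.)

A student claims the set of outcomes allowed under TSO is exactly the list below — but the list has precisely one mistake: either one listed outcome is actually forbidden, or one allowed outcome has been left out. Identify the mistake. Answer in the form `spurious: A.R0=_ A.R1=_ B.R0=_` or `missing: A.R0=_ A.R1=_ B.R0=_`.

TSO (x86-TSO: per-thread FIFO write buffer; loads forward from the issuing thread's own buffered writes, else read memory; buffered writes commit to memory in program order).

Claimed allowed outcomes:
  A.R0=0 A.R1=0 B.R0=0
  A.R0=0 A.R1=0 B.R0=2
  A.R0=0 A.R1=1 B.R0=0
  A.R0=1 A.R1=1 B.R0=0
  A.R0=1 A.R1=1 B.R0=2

missing: A.R0=0 A.R1=1 B.R0=2

outcome vector order: (A.R0,A.R1,B.R0)
TSO (6): 000; 002; 010; 012; 110; 112
TSO∖claimed = {012}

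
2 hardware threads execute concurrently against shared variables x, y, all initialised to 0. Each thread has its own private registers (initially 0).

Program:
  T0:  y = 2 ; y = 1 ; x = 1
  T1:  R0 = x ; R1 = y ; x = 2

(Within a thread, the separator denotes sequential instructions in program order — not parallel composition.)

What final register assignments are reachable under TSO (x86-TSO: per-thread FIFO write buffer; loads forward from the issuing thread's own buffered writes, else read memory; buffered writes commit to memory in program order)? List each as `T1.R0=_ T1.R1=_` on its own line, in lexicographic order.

outcome vector order: (T1.R0,T1.R1)
|TSO outcomes| = 4

T1.R0=0 T1.R1=0
T1.R0=0 T1.R1=1
T1.R0=0 T1.R1=2
T1.R0=1 T1.R1=1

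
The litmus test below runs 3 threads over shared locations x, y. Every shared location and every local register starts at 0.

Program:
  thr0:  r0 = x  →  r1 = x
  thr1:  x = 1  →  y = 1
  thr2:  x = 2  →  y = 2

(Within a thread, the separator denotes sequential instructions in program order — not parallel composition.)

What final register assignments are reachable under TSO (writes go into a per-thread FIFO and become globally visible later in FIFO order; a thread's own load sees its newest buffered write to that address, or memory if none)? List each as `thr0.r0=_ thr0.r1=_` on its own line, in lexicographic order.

thr0.r0=0 thr0.r1=0
thr0.r0=0 thr0.r1=1
thr0.r0=0 thr0.r1=2
thr0.r0=1 thr0.r1=1
thr0.r0=1 thr0.r1=2
thr0.r0=2 thr0.r1=1
thr0.r0=2 thr0.r1=2

outcome vector order: (thr0.r0,thr0.r1)
|TSO outcomes| = 7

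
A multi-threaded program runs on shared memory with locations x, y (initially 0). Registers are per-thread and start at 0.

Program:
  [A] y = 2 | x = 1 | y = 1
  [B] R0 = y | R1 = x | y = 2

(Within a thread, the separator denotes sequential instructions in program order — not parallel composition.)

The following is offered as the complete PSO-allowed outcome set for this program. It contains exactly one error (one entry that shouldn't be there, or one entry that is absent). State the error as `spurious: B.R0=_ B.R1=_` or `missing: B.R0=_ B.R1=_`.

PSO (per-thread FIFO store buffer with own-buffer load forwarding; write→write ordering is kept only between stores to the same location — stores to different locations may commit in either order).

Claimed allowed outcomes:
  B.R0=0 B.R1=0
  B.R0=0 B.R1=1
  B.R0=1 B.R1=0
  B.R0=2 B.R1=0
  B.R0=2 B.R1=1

outcome vector order: (B.R0,B.R1)
[PSO] allowed = {(0,0) (0,1) (1,0) (1,1) (2,0) (2,1)}
PSO∖claimed = {(1,1)}

missing: B.R0=1 B.R1=1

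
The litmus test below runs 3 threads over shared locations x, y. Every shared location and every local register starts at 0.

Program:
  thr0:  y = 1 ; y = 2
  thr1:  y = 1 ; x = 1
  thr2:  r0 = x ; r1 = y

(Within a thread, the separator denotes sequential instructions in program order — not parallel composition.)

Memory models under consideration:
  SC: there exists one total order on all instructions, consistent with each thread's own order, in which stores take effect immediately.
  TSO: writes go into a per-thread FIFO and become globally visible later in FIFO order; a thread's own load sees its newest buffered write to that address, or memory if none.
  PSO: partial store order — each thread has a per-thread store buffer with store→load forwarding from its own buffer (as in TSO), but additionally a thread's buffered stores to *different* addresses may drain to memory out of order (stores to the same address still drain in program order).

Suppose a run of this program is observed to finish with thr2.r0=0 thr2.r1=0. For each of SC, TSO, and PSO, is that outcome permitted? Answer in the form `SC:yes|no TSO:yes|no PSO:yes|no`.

outcome vector order: (thr2.r0,thr2.r1)
under SC → 0/0, 0/1, 0/2, 1/1, 1/2
under TSO → 0/0, 0/1, 0/2, 1/1, 1/2
under PSO → 0/0, 0/1, 0/2, 1/0, 1/1, 1/2
target 0/0 ∈ {SC,TSO,PSO}

SC:yes TSO:yes PSO:yes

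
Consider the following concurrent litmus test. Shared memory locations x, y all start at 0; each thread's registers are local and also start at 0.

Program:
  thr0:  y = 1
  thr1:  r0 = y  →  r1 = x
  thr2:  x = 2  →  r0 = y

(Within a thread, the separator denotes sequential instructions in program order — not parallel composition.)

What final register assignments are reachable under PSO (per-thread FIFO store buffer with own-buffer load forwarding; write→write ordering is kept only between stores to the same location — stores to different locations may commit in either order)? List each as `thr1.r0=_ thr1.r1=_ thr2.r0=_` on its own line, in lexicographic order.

outcome vector order: (thr1.r0,thr1.r1,thr2.r0)
|PSO outcomes| = 8

thr1.r0=0 thr1.r1=0 thr2.r0=0
thr1.r0=0 thr1.r1=0 thr2.r0=1
thr1.r0=0 thr1.r1=2 thr2.r0=0
thr1.r0=0 thr1.r1=2 thr2.r0=1
thr1.r0=1 thr1.r1=0 thr2.r0=0
thr1.r0=1 thr1.r1=0 thr2.r0=1
thr1.r0=1 thr1.r1=2 thr2.r0=0
thr1.r0=1 thr1.r1=2 thr2.r0=1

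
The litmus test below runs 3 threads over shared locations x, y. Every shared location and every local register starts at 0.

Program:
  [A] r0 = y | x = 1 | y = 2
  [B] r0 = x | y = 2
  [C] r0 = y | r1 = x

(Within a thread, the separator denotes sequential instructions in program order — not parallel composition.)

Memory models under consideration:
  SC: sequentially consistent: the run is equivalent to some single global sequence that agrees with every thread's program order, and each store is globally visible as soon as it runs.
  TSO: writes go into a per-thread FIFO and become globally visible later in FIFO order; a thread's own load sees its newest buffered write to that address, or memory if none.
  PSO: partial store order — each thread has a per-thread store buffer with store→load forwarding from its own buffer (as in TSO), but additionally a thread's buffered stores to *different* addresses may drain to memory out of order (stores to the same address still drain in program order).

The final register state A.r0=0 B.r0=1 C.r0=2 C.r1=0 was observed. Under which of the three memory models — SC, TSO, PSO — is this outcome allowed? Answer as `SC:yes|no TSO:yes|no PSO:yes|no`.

outcome vector order: (A.r0,B.r0,C.r0,C.r1)
SC (11): (0,0,0,0) (0,0,0,1) (0,0,2,0) (0,0,2,1) (0,1,0,0) (0,1,0,1) (0,1,2,1) (2,0,0,0) (2,0,0,1) (2,0,2,0) (2,0,2,1)
TSO (11): (0,0,0,0) (0,0,0,1) (0,0,2,0) (0,0,2,1) (0,1,0,0) (0,1,0,1) (0,1,2,1) (2,0,0,0) (2,0,0,1) (2,0,2,0) (2,0,2,1)
PSO (12): (0,0,0,0) (0,0,0,1) (0,0,2,0) (0,0,2,1) (0,1,0,0) (0,1,0,1) (0,1,2,0) (0,1,2,1) (2,0,0,0) (2,0,0,1) (2,0,2,0) (2,0,2,1)
target (0,1,2,0) ∈ {PSO}

SC:no TSO:no PSO:yes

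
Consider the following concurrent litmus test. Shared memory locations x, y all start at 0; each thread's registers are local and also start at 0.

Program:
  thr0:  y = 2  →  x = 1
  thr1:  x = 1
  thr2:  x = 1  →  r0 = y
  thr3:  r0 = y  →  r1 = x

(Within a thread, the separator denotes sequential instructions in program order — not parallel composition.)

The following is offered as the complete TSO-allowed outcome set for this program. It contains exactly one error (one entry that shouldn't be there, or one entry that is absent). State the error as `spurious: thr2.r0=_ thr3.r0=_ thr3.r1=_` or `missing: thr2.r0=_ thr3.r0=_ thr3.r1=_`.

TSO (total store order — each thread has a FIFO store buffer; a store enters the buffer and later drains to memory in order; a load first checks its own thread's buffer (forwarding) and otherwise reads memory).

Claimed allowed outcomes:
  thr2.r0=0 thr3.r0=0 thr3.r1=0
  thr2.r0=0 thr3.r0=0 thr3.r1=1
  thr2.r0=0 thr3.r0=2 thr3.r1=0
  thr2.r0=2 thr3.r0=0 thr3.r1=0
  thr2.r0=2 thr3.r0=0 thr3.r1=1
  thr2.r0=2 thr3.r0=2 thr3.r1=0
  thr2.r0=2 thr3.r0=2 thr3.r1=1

missing: thr2.r0=0 thr3.r0=2 thr3.r1=1

outcome vector order: (thr2.r0,thr3.r0,thr3.r1)
TSO: 8 outcomes — {(0,0,0), (0,0,1), (0,2,0), (0,2,1), (2,0,0), (2,0,1), (2,2,0), (2,2,1)}
TSO∖claimed = {(0,2,1)}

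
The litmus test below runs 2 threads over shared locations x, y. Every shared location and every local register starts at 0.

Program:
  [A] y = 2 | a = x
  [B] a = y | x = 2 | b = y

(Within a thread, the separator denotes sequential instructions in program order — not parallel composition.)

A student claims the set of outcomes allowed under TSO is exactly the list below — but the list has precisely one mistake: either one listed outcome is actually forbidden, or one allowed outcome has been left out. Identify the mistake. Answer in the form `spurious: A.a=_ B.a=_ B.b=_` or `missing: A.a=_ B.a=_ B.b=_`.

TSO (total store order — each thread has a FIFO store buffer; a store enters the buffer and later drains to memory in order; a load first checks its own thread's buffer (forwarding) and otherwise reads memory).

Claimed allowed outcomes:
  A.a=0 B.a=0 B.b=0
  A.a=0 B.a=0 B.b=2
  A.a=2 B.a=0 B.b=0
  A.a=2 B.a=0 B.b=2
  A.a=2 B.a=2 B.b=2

missing: A.a=0 B.a=2 B.b=2

outcome vector order: (A.a,B.a,B.b)
TSO (6): 0/0/0, 0/0/2, 0/2/2, 2/0/0, 2/0/2, 2/2/2
TSO∖claimed = {0/2/2}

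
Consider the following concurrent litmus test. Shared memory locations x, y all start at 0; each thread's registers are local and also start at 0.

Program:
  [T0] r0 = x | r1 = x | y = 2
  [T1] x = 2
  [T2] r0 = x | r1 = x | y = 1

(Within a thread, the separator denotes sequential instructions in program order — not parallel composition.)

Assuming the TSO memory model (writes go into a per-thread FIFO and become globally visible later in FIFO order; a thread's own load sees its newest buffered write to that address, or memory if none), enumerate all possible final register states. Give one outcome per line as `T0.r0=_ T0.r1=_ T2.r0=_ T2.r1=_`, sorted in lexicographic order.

outcome vector order: (T0.r0,T0.r1,T2.r0,T2.r1)
|TSO outcomes| = 9

T0.r0=0 T0.r1=0 T2.r0=0 T2.r1=0
T0.r0=0 T0.r1=0 T2.r0=0 T2.r1=2
T0.r0=0 T0.r1=0 T2.r0=2 T2.r1=2
T0.r0=0 T0.r1=2 T2.r0=0 T2.r1=0
T0.r0=0 T0.r1=2 T2.r0=0 T2.r1=2
T0.r0=0 T0.r1=2 T2.r0=2 T2.r1=2
T0.r0=2 T0.r1=2 T2.r0=0 T2.r1=0
T0.r0=2 T0.r1=2 T2.r0=0 T2.r1=2
T0.r0=2 T0.r1=2 T2.r0=2 T2.r1=2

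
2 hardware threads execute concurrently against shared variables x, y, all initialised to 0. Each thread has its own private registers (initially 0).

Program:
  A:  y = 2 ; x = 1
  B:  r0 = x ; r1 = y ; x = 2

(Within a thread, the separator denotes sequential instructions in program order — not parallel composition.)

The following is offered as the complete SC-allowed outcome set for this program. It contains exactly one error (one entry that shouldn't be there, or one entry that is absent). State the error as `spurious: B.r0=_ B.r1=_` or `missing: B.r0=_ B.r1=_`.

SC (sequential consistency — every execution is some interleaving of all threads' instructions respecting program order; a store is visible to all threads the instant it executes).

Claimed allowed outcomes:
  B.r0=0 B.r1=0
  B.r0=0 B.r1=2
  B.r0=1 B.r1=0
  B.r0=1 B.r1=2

outcome vector order: (B.r0,B.r1)
under SC → <0 0>, <0 2>, <1 2>
claimed∖SC = {<1 0>}

spurious: B.r0=1 B.r1=0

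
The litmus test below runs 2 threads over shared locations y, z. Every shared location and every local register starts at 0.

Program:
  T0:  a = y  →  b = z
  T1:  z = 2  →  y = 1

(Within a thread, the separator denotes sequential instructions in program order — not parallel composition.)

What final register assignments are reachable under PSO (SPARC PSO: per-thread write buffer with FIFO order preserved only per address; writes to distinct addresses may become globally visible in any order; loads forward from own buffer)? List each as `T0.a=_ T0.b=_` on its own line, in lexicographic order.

T0.a=0 T0.b=0
T0.a=0 T0.b=2
T0.a=1 T0.b=0
T0.a=1 T0.b=2

outcome vector order: (T0.a,T0.b)
|PSO outcomes| = 4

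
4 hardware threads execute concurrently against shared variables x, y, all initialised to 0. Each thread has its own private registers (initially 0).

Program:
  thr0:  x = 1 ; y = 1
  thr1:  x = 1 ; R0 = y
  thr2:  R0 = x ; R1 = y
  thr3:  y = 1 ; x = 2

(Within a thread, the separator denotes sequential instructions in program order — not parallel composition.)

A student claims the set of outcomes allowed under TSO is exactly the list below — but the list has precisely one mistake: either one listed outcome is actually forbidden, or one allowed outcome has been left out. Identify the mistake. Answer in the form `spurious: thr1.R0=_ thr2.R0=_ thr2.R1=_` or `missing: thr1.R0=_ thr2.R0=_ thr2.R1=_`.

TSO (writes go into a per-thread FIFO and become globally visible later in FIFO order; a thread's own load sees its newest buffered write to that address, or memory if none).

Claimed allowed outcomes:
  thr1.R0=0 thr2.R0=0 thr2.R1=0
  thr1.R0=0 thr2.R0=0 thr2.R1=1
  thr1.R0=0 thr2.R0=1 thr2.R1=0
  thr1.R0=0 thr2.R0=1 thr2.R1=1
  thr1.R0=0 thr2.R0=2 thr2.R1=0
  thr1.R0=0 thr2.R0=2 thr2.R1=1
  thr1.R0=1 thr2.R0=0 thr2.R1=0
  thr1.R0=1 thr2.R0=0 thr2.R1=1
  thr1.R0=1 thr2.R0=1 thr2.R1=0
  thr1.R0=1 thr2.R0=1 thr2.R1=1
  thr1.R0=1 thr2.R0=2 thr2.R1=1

spurious: thr1.R0=0 thr2.R0=2 thr2.R1=0

outcome vector order: (thr1.R0,thr2.R0,thr2.R1)
under TSO → 000; 001; 010; 011; 021; 100; 101; 110; 111; 121
claimed∖TSO = {020}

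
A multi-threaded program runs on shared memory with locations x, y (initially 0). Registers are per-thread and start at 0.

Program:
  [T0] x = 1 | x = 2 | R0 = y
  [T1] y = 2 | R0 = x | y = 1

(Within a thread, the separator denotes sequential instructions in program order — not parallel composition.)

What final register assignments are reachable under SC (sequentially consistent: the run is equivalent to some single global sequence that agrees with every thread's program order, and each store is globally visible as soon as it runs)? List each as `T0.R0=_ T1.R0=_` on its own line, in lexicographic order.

T0.R0=0 T1.R0=2
T0.R0=1 T1.R0=0
T0.R0=1 T1.R0=1
T0.R0=1 T1.R0=2
T0.R0=2 T1.R0=0
T0.R0=2 T1.R0=1
T0.R0=2 T1.R0=2

outcome vector order: (T0.R0,T1.R0)
|SC outcomes| = 7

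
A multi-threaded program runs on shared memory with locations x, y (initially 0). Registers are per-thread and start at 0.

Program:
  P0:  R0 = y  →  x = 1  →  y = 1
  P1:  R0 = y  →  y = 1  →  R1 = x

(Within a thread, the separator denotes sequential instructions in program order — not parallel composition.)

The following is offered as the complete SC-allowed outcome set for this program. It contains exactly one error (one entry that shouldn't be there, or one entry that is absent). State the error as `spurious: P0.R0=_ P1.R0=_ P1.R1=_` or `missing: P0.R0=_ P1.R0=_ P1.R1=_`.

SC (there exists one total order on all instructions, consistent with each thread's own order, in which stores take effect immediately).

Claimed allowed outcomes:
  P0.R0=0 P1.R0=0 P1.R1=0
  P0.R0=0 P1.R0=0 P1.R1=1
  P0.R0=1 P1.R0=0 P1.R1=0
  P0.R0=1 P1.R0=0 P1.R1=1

outcome vector order: (P0.R0,P1.R0,P1.R1)
SC: 5 outcomes — {000 001 011 100 101}
SC∖claimed = {011}

missing: P0.R0=0 P1.R0=1 P1.R1=1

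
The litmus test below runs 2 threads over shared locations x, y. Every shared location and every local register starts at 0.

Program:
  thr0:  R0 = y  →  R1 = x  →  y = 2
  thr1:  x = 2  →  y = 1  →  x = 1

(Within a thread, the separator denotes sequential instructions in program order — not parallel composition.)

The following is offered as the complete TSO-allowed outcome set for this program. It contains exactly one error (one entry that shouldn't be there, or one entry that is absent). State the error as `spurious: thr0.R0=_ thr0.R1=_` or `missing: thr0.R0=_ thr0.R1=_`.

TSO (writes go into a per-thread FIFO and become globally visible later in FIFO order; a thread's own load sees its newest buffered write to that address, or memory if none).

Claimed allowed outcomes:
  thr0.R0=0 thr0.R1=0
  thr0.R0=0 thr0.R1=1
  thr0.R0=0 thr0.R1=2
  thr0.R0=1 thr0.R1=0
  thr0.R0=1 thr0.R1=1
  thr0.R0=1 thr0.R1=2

outcome vector order: (thr0.R0,thr0.R1)
under TSO → <0 0> <0 1> <0 2> <1 1> <1 2>
claimed∖TSO = {<1 0>}

spurious: thr0.R0=1 thr0.R1=0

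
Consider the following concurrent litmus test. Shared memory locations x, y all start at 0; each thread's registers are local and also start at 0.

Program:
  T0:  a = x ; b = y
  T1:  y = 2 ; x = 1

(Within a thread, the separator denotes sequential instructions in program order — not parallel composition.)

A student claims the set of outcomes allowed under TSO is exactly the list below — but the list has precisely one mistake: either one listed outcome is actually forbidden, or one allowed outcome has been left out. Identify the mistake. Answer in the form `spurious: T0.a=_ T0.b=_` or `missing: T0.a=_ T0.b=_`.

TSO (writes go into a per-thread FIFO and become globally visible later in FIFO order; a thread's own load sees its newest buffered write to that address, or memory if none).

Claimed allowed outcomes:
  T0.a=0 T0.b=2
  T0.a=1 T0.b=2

missing: T0.a=0 T0.b=0

outcome vector order: (T0.a,T0.b)
TSO: 3 outcomes — {(0,0) (0,2) (1,2)}
TSO∖claimed = {(0,0)}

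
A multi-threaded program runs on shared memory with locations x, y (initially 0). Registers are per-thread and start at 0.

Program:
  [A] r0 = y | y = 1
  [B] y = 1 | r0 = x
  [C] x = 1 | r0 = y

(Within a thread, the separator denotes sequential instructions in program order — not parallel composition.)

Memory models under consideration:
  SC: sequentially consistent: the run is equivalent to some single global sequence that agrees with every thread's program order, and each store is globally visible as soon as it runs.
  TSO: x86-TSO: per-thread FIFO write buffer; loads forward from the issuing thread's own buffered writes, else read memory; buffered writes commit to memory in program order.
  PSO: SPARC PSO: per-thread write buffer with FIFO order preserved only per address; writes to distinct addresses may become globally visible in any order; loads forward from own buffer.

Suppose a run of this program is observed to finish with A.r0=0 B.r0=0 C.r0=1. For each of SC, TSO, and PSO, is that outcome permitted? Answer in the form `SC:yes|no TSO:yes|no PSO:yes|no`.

SC:yes TSO:yes PSO:yes

outcome vector order: (A.r0,B.r0,C.r0)
SC: 6 outcomes — {0/0/1 0/1/0 0/1/1 1/0/1 1/1/0 1/1/1}
TSO: 8 outcomes — {0/0/0 0/0/1 0/1/0 0/1/1 1/0/0 1/0/1 1/1/0 1/1/1}
PSO: 8 outcomes — {0/0/0 0/0/1 0/1/0 0/1/1 1/0/0 1/0/1 1/1/0 1/1/1}
target 0/0/1 ∈ {SC,TSO,PSO}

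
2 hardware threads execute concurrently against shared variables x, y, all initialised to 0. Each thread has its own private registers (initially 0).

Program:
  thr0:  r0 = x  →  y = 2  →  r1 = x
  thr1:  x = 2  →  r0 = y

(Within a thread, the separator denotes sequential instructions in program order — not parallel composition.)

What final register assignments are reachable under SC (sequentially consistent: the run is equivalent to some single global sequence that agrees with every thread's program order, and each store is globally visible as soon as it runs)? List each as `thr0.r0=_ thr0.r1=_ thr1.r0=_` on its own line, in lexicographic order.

outcome vector order: (thr0.r0,thr0.r1,thr1.r0)
|SC outcomes| = 5

thr0.r0=0 thr0.r1=0 thr1.r0=2
thr0.r0=0 thr0.r1=2 thr1.r0=0
thr0.r0=0 thr0.r1=2 thr1.r0=2
thr0.r0=2 thr0.r1=2 thr1.r0=0
thr0.r0=2 thr0.r1=2 thr1.r0=2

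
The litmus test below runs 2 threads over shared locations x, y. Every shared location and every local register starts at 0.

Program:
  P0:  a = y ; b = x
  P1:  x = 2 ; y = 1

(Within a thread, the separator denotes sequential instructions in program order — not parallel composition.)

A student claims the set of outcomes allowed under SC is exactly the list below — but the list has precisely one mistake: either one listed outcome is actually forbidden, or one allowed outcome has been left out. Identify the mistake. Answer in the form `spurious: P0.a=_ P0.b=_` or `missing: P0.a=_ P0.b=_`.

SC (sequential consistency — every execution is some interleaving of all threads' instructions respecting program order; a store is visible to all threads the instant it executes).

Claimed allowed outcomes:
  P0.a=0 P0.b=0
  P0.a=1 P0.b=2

missing: P0.a=0 P0.b=2

outcome vector order: (P0.a,P0.b)
SC (3): (0,0) (0,2) (1,2)
SC∖claimed = {(0,2)}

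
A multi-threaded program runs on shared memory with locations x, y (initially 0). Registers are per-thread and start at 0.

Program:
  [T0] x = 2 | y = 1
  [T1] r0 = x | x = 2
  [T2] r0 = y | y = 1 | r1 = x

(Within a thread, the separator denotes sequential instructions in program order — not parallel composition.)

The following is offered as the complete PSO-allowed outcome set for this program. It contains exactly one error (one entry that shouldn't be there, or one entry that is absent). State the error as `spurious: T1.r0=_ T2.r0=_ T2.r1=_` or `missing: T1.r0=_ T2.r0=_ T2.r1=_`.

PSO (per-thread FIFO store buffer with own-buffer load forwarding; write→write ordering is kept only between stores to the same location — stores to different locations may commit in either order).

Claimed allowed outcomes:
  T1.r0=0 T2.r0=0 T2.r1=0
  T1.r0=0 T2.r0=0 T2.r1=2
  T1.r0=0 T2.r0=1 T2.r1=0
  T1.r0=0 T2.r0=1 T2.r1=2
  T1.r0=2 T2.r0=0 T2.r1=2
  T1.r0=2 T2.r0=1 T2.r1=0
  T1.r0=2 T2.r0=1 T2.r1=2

outcome vector order: (T1.r0,T2.r0,T2.r1)
PSO: 8 outcomes — {<0 0 0>, <0 0 2>, <0 1 0>, <0 1 2>, <2 0 0>, <2 0 2>, <2 1 0>, <2 1 2>}
PSO∖claimed = {<2 0 0>}

missing: T1.r0=2 T2.r0=0 T2.r1=0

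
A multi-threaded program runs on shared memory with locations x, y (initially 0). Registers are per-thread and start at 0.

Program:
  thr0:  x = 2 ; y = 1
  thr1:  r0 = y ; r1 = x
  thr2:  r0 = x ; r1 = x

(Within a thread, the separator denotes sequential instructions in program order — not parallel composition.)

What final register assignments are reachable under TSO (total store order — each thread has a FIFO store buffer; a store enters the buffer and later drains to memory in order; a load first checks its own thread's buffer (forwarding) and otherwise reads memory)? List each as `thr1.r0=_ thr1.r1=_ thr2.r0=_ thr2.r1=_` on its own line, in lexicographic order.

outcome vector order: (thr1.r0,thr1.r1,thr2.r0,thr2.r1)
|TSO outcomes| = 9

thr1.r0=0 thr1.r1=0 thr2.r0=0 thr2.r1=0
thr1.r0=0 thr1.r1=0 thr2.r0=0 thr2.r1=2
thr1.r0=0 thr1.r1=0 thr2.r0=2 thr2.r1=2
thr1.r0=0 thr1.r1=2 thr2.r0=0 thr2.r1=0
thr1.r0=0 thr1.r1=2 thr2.r0=0 thr2.r1=2
thr1.r0=0 thr1.r1=2 thr2.r0=2 thr2.r1=2
thr1.r0=1 thr1.r1=2 thr2.r0=0 thr2.r1=0
thr1.r0=1 thr1.r1=2 thr2.r0=0 thr2.r1=2
thr1.r0=1 thr1.r1=2 thr2.r0=2 thr2.r1=2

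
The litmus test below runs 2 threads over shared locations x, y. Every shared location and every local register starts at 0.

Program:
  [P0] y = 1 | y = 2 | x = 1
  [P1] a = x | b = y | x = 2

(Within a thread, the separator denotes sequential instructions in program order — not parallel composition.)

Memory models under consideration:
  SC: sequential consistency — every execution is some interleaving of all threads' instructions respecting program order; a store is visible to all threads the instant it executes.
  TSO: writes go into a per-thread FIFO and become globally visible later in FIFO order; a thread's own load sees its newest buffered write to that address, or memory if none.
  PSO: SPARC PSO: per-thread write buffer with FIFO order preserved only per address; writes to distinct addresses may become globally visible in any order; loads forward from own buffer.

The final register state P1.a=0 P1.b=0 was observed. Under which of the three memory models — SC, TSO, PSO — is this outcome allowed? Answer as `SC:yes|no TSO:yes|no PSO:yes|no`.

SC:yes TSO:yes PSO:yes

outcome vector order: (P1.a,P1.b)
under SC → 00 01 02 12
under TSO → 00 01 02 12
under PSO → 00 01 02 10 11 12
target 00 ∈ {SC,TSO,PSO}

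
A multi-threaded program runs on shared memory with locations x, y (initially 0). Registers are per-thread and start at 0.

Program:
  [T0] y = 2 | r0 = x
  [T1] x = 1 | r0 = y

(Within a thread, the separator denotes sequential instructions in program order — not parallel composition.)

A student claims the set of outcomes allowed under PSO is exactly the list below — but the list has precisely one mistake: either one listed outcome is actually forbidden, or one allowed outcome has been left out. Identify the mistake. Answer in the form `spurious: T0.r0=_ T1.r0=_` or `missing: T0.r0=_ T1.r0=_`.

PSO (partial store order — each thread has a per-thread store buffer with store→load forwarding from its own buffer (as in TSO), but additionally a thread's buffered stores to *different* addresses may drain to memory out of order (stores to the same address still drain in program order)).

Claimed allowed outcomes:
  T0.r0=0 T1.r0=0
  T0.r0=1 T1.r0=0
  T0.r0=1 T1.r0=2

missing: T0.r0=0 T1.r0=2

outcome vector order: (T0.r0,T1.r0)
[PSO] allowed = {0/0; 0/2; 1/0; 1/2}
PSO∖claimed = {0/2}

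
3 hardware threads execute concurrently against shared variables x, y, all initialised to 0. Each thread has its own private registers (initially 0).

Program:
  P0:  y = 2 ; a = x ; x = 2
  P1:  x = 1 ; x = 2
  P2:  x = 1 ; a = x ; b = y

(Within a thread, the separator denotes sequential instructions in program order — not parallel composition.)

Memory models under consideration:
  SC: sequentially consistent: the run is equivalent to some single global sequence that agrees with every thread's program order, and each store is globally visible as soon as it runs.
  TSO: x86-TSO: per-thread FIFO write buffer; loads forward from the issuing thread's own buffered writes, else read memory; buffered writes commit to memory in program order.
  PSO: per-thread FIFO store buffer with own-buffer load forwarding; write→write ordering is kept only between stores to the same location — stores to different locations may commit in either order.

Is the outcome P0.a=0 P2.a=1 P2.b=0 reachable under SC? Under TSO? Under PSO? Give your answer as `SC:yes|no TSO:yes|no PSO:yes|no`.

outcome vector order: (P0.a,P2.a,P2.b)
[SC] allowed = {(0,1,2) (0,2,2) (1,1,0) (1,1,2) (1,2,2) (2,1,0) (2,1,2) (2,2,0) (2,2,2)}
[TSO] allowed = {(0,1,0) (0,1,2) (0,2,0) (0,2,2) (1,1,0) (1,1,2) (1,2,0) (1,2,2) (2,1,0) (2,1,2) (2,2,0) (2,2,2)}
[PSO] allowed = {(0,1,0) (0,1,2) (0,2,0) (0,2,2) (1,1,0) (1,1,2) (1,2,0) (1,2,2) (2,1,0) (2,1,2) (2,2,0) (2,2,2)}
target (0,1,0) ∈ {TSO,PSO}

SC:no TSO:yes PSO:yes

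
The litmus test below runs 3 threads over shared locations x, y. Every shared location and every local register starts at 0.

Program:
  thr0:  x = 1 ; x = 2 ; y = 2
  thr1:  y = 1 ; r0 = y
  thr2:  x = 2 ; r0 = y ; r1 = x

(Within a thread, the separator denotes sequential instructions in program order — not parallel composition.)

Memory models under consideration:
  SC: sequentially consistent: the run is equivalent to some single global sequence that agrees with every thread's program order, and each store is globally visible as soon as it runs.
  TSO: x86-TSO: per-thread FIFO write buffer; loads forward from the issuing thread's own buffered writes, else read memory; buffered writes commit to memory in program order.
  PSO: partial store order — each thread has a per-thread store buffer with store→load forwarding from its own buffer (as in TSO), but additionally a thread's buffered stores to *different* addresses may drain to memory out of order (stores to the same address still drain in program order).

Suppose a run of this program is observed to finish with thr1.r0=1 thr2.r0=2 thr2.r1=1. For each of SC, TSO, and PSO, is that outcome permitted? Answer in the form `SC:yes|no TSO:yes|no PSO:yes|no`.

SC:no TSO:no PSO:yes

outcome vector order: (thr1.r0,thr2.r0,thr2.r1)
[SC] allowed = {<1 0 1> <1 0 2> <1 1 1> <1 1 2> <1 2 2> <2 0 1> <2 0 2> <2 1 1> <2 1 2> <2 2 2>}
[TSO] allowed = {<1 0 1> <1 0 2> <1 1 1> <1 1 2> <1 2 2> <2 0 1> <2 0 2> <2 1 1> <2 1 2> <2 2 2>}
[PSO] allowed = {<1 0 1> <1 0 2> <1 1 1> <1 1 2> <1 2 1> <1 2 2> <2 0 1> <2 0 2> <2 1 1> <2 1 2> <2 2 1> <2 2 2>}
target <1 2 1> ∈ {PSO}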